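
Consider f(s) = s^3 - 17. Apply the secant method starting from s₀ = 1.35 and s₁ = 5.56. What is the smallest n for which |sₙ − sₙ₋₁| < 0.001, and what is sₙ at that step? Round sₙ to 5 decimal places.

f(1.35) = -14.5396250, f(5.56) = 154.8796160
s₂ = 5.5600000 − 154.8796160·(4.2100000)/(169.4192410) = 1.7113038;  |Δ| = 3.8486962
f(1.7113038) = -11.9883427
s₃ = 1.7113038 − (-11.9883427)·(-3.8486962)/(-166.8679587) = 1.9878068;  |Δ| = 0.2765030
f(1.9878068) = -9.1454280
s₄ = 1.9878068 − (-9.1454280)·(0.2765030)/(2.8429147) = 2.8772947;  |Δ| = 0.8894879
f(2.8772947) = 6.8206182
s₅ = 2.8772947 − 6.8206182·(0.8894879)/(15.9660462) = 2.4973097;  |Δ| = 0.3799849
f(2.4973097) = -1.4253881
s₆ = 2.4973097 − (-1.4253881)·(-0.3799849)/(-8.2460064) = 2.5629932;  |Δ| = 0.0656834
f(2.5629932) = -0.1638670
s₇ = 2.5629932 − (-0.1638670)·(0.0656834)/(1.2615212) = 2.5715252;  |Δ| = 0.0085320
f(2.5715252) = 0.0048325
s₈ = 2.5715252 − 0.0048325·(0.0085320)/(0.1686995) = 2.5712808;  |Δ| = 0.0002444
|s₈ − s₇| = 0.0002444 < 0.001

n = 8, sₙ = 2.57128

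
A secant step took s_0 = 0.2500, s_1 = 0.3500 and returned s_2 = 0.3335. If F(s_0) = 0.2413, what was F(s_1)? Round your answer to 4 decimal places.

The secant line through (0.2500, 0.2413) and (0.3500, F(s_1)) crosses zero at s_2 = 0.3335.
So (0.2500, 0.2413), (0.3500, F(s_1)), (0.3335, 0) are collinear:
F(s_1) = 0.2413 · (0.3500 − 0.3335) / (0.2500 − 0.3335) = 0.2413 · (0.016500)/(-0.083500) = -0.047682

-0.0477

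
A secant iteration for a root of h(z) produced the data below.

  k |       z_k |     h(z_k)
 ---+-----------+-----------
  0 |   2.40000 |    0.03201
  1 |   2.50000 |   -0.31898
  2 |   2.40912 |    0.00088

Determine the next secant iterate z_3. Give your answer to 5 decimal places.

2.40937

z_3 = 2.40912 − 0.00088·(2.40912 − 2.50000) / (0.00088 − (-0.31898))
   = 2.40912 − (-0.0000800)/(0.3198600) = 2.4093700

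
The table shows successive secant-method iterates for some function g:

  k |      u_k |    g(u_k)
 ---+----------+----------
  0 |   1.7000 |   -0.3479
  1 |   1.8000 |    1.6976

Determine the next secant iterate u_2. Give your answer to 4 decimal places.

u_2 = 1.8000 − 1.6976·(1.8000 − 1.7000) / (1.6976 − (-0.3479))
   = 1.8000 − (0.169760)/(2.045500) = 1.717008

1.7170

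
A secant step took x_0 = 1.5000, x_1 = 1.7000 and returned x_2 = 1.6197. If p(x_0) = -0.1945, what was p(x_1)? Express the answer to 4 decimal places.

0.1305

The secant line through (1.5000, -0.1945) and (1.7000, p(x_1)) crosses zero at x_2 = 1.6197.
So (1.5000, -0.1945), (1.7000, p(x_1)), (1.6197, 0) are collinear:
p(x_1) = -0.1945 · (1.7000 − 1.6197) / (1.5000 − 1.6197) = -0.1945 · (0.080300)/(-0.119700) = 0.130479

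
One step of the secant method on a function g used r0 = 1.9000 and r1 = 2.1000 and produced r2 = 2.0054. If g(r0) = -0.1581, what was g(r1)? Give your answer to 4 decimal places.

The secant line through (1.9000, -0.1581) and (2.1000, g(r1)) crosses zero at r2 = 2.0054.
So (1.9000, -0.1581), (2.1000, g(r1)), (2.0054, 0) are collinear:
g(r1) = -0.1581 · (2.1000 − 2.0054) / (1.9000 − 2.0054) = -0.1581 · (0.094600)/(-0.105400) = 0.141900

0.1419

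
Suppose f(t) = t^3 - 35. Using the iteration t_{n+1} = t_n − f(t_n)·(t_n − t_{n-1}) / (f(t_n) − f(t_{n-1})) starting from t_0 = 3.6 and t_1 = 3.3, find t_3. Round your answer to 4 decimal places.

3.2711

f(3.6) = 11.656000, f(3.3) = 0.937000
t_2 = 3.300000 − 0.937000·(3.300000 − 3.600000) / (0.937000 − 11.656000) = 3.300000 − (-0.281100)/(-10.719000) = 3.273776
f(3.273776) = 0.087037
t_3 = 3.273776 − 0.087037·(3.273776 − 3.300000) / (0.087037 − 0.937000) = 3.273776 − (-0.002283)/(-0.849963) = 3.271090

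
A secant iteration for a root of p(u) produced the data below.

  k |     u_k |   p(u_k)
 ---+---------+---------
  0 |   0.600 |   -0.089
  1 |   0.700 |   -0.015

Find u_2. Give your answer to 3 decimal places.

u_2 = 0.700 − (-0.015)·(0.700 − 0.600) / (-0.015 − (-0.089))
   = 0.700 − (-0.00150)/(0.07400) = 0.72027

0.720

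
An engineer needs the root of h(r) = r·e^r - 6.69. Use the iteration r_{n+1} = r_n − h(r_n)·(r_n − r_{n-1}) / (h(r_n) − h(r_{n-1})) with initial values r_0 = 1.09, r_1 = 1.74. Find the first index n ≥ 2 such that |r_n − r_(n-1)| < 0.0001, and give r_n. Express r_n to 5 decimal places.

n = 6, r_n = 1.49709

h(1.09) = -3.4480413, h(1.74) = 3.2233776
r_2 = 1.7400000 − 3.2233776·(0.6500000)/(6.6714188) = 1.4259446;  |Δ| = 0.3140554
h(1.4259446) = -0.7555225
r_3 = 1.4259446 − (-0.7555225)·(-0.3140554)/(-3.9789000) = 1.4855781;  |Δ| = 0.0596336
h(1.4855781) = -0.1274313
r_4 = 1.4855781 − (-0.1274313)·(0.0596336)/(0.6280912) = 1.4976770;  |Δ| = 0.0120988
h(1.4976770) = 0.0065480
r_5 = 1.4976770 − 0.0065480·(0.0120988)/(0.1339792) = 1.4970856;  |Δ| = 0.0005913
h(1.4970856) = -0.0000529
r_6 = 1.4970856 − (-0.0000529)·(-0.0005913)/(-0.0066009) = 1.4970904;  |Δ| = 0.0000047
|r_6 − r_5| = 0.0000047 < 0.0001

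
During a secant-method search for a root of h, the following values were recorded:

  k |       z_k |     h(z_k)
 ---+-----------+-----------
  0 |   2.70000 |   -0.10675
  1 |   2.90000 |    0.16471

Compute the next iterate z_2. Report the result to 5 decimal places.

z_2 = 2.90000 − 0.16471·(2.90000 − 2.70000) / (0.16471 − (-0.10675))
   = 2.90000 − (0.0329420)/(0.2714600) = 2.7786488

2.77865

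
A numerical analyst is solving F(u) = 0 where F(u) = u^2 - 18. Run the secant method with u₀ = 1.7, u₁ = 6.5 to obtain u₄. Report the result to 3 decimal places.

4.257

F(1.7) = -15.11000, F(6.5) = 24.25000
u₂ = 6.50000 − 24.25000·(6.50000 − 1.70000) / (24.25000 − (-15.11000)) = 6.50000 − (116.40000)/(39.36000) = 3.54268
F(3.54268) = -5.44940
u₃ = 3.54268 − (-5.44940)·(3.54268 − 6.50000) / (-5.44940 − 24.25000) = 3.54268 − (16.11560)/(-29.69940) = 4.08531
F(4.08531) = -1.31027
u₄ = 4.08531 − (-1.31027)·(4.08531 − 3.54268) / (-1.31027 − (-5.44940)) = 4.08531 − (-0.71098)/(4.13913) = 4.25708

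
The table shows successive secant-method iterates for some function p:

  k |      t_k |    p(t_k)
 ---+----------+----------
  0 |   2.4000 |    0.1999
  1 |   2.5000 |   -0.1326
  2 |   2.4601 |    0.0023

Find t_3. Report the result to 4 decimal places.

t_3 = 2.4601 − 0.0023·(2.4601 − 2.5000) / (0.0023 − (-0.1326))
   = 2.4601 − (-0.000092)/(0.134900) = 2.460780

2.4608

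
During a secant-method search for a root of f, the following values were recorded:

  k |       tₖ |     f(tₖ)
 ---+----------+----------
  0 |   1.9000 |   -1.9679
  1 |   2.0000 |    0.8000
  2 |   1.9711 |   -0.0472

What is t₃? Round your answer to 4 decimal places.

t₃ = 1.9711 − (-0.0472)·(1.9711 − 2.0000) / (-0.0472 − 0.8000)
   = 1.9711 − (0.001364)/(-0.847200) = 1.972710

1.9727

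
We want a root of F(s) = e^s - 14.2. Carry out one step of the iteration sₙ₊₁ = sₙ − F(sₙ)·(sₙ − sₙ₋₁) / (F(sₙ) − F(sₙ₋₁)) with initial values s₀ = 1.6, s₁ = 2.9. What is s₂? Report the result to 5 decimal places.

2.50923

F(1.6) = -9.2469676, F(2.9) = 3.9741454
s₂ = 2.9000000 − 3.9741454·(2.9000000 − 1.6000000) / (3.9741454 − (-9.2469676)) = 2.9000000 − (5.1663890)/(13.2211129) = 2.5092319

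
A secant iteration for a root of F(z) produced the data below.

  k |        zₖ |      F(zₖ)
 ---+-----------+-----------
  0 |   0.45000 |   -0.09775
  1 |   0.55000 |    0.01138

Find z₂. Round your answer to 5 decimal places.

z₂ = 0.55000 − 0.01138·(0.55000 − 0.45000) / (0.01138 − (-0.09775))
   = 0.55000 − (0.0011380)/(0.1091300) = 0.5395721

0.53957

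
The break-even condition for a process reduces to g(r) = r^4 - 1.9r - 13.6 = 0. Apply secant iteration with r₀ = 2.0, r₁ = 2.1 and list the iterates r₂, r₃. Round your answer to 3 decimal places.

2.043, 2.045

g(2.0) = -1.40000, g(2.1) = 1.85810
r₂ = 2.10000 − 1.85810·(2.10000 − 2.00000) / (1.85810 − (-1.40000)) = 2.10000 − (0.18581)/(3.25810) = 2.04297
g(2.04297) = -0.06166
r₃ = 2.04297 − (-0.06166)·(2.04297 − 2.10000) / (-0.06166 − 1.85810) = 2.04297 − (0.00352)/(-1.91976) = 2.04480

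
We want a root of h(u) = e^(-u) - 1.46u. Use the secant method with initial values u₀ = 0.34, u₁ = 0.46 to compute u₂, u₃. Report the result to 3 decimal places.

h(0.34) = 0.21537, h(0.46) = -0.04032
u₂ = 0.46000 − (-0.04032)·(0.46000 − 0.34000) / (-0.04032 − 0.21537) = 0.46000 − (-0.00484)/(-0.25569) = 0.44108
h(0.44108) = -0.00063
u₃ = 0.44108 − (-0.00063)·(0.44108 − 0.46000) / (-0.00063 − (-0.04032)) = 0.44108 − (0.00001)/(0.03968) = 0.44078

0.441, 0.441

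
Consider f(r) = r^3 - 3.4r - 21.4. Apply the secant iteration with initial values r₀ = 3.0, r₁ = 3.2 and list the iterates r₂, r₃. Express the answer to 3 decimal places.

f(3.0) = -4.60000, f(3.2) = 0.48800
r₂ = 3.20000 − 0.48800·(3.20000 − 3.00000) / (0.48800 − (-4.60000)) = 3.20000 − (0.09760)/(5.08800) = 3.18082
f(3.18082) = -0.03254
r₃ = 3.18082 − (-0.03254)·(3.18082 − 3.20000) / (-0.03254 − 0.48800) = 3.18082 − (0.00062)/(-0.52054) = 3.18202

3.181, 3.182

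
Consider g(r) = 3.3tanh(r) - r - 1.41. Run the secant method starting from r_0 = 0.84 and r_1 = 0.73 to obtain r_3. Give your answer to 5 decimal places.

g(0.84) = 0.0131699, g(0.73) = -0.0838843
r_2 = 0.7300000 − (-0.0838843)·(0.7300000 − 0.8400000) / (-0.0838843 − 0.0131699) = 0.7300000 − (0.0092273)/(-0.0970543) = 0.8250734
g(0.8250734) = 0.0017385
r_3 = 0.8250734 − 0.0017385·(0.8250734 − 0.7300000) / (0.0017385 − (-0.0838843)) = 0.8250734 − (0.0001653)/(0.0856228) = 0.8231430

0.82314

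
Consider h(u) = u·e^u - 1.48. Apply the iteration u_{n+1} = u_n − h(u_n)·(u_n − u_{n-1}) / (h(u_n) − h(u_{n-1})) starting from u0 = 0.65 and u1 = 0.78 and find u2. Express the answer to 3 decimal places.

0.717

h(0.65) = -0.23490, h(0.78) = 0.22155
u2 = 0.78000 − 0.22155·(0.78000 − 0.65000) / (0.22155 − (-0.23490)) = 0.78000 − (0.02880)/(0.45645) = 0.71690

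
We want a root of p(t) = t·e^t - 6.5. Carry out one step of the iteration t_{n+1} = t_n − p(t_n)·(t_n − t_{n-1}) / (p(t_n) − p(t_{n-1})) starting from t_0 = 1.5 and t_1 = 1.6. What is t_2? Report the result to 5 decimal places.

1.48149

p(1.5) = 0.2225336, p(1.6) = 1.4248519
t_2 = 1.6000000 − 1.4248519·(1.6000000 − 1.5000000) / (1.4248519 − 0.2225336) = 1.6000000 − (0.1424852)/(1.2023183) = 1.4814913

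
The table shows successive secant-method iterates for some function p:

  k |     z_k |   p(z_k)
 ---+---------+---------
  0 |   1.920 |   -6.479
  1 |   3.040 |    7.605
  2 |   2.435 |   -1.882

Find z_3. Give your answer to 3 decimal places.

z_3 = 2.435 − (-1.882)·(2.435 − 3.040) / (-1.882 − 7.605)
   = 2.435 − (1.13861)/(-9.48700) = 2.55502

2.555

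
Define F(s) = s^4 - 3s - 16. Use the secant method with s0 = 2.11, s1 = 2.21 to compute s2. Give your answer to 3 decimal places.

F(2.11) = -2.50881, F(2.21) = 1.22443
s2 = 2.21000 − 1.22443·(2.21000 − 2.11000) / (1.22443 − (-2.50881)) = 2.21000 − (0.12244)/(3.73324) = 2.17720

2.177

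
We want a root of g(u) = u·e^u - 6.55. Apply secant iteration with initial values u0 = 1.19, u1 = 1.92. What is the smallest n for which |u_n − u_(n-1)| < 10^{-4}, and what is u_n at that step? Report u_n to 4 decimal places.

g(1.19) = -2.638373, g(1.92) = 6.546240
u2 = 1.920000 − 6.546240·(0.730000)/(9.184614) = 1.399700;  |Δ| = 0.520300
g(1.399700) = -0.875640
u3 = 1.399700 − (-0.875640)·(-0.520300)/(-7.421880) = 1.461085;  |Δ| = 0.061385
g(1.461085) = -0.251793
u4 = 1.461085 − (-0.251793)·(0.061385)/(0.623847) = 1.485861;  |Δ| = 0.024776
g(1.485861) = 0.015680
u5 = 1.485861 − 0.015680·(0.024776)/(0.267473) = 1.484409;  |Δ| = 0.001452
g(1.484409) = -0.000258
u6 = 1.484409 − (-0.000258)·(-0.001452)/(-0.015938) = 1.484432;  |Δ| = 0.000024
|u6 − u5| = 0.000024 < 10^{-4}

n = 6, u_n = 1.4844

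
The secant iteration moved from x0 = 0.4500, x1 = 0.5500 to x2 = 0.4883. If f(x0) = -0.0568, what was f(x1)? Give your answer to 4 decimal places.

The secant line through (0.4500, -0.0568) and (0.5500, f(x1)) crosses zero at x2 = 0.4883.
So (0.4500, -0.0568), (0.5500, f(x1)), (0.4883, 0) are collinear:
f(x1) = -0.0568 · (0.5500 − 0.4883) / (0.4500 − 0.4883) = -0.0568 · (0.061700)/(-0.038300) = 0.091503

0.0915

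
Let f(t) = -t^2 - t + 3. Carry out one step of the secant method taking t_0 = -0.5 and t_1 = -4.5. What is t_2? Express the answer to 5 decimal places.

-1.31250

f(-0.5) = 3.2500000, f(-4.5) = -12.7500000
t_2 = -4.5000000 − (-12.7500000)·(-4.5000000 − (-0.5000000)) / (-12.7500000 − 3.2500000) = -4.5000000 − (51.0000000)/(-16.0000000) = -1.3125000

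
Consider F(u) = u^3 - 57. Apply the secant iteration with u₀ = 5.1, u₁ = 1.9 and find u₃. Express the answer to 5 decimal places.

F(5.1) = 75.6510000, F(1.9) = -50.1410000
u₂ = 1.9000000 − (-50.1410000)·(1.9000000 − 5.1000000) / (-50.1410000 − 75.6510000) = 1.9000000 − (160.4512000)/(-125.7920000) = 3.1755279
F(3.1755279) = -24.9780496
u₃ = 3.1755279 − (-24.9780496)·(3.1755279 − 1.9000000) / (-24.9780496 − (-50.1410000)) = 3.1755279 − (-31.8601981)/(25.1629504) = 4.4416830

4.44168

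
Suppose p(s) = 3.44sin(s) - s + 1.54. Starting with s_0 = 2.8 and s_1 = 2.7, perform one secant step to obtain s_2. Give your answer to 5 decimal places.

2.77424

p(2.8) = -0.1076408, p(2.7) = 0.3101868
s_2 = 2.7000000 − 0.3101868·(2.7000000 − 2.8000000) / (0.3101868 − (-0.1076408)) = 2.7000000 − (-0.0310187)/(0.4178276) = 2.7742380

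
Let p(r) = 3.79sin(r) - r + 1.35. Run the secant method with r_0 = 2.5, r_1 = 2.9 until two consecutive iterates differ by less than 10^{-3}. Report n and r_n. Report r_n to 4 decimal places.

p(2.5) = 1.118209, p(2.9) = -0.643245
r_2 = 2.900000 − (-0.643245)·(0.400000)/(-1.761454) = 2.753929;  |Δ| = 0.146071
p(2.753929) = 0.028793
r_3 = 2.753929 − 0.028793·(-0.146071)/(0.672038) = 2.760187;  |Δ| = 0.006258
p(2.760187) = 0.000548
r_4 = 2.760187 − 0.000548·(0.006258)/(-0.028245) = 2.760308;  |Δ| = 0.000121
|r_4 − r_3| = 0.000121 < 10^{-3}

n = 4, r_n = 2.7603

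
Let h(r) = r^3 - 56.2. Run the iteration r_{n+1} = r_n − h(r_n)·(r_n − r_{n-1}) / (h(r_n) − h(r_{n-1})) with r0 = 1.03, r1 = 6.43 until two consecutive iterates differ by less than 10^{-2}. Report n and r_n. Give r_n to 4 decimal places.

h(1.03) = -55.107273, h(6.43) = 209.647707
r2 = 6.430000 − 209.647707·(5.400000)/(264.754980) = 2.153980;  |Δ| = 4.276020
h(2.153980) = -46.206332
r3 = 2.153980 − (-46.206332)·(-4.276020)/(-255.854039) = 2.926214;  |Δ| = 0.772234
h(2.926214) = -31.143626
r4 = 2.926214 − (-31.143626)·(0.772234)/(15.062706) = 4.522884;  |Δ| = 1.596670
h(4.522884) = 36.322272
r5 = 4.522884 − 36.322272·(1.596670)/(67.465897) = 3.663269;  |Δ| = 0.859615
h(3.663269) = -7.040612
r6 = 3.663269 − (-7.040612)·(-0.859615)/(-43.362883) = 3.802840;  |Δ| = 0.139571
h(3.802840) = -1.204862
r7 = 3.802840 − (-1.204862)·(0.139571)/(5.835749) = 3.831657;  |Δ| = 0.028816
h(3.831657) = 0.054820
r8 = 3.831657 − 0.054820·(0.028816)/(1.259682) = 3.830403;  |Δ| = 0.001254
|r8 − r7| = 0.001254 < 10^{-2}

n = 8, r_n = 3.8304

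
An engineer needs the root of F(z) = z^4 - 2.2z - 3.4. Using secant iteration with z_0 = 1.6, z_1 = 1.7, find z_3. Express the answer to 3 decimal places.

1.625

F(1.6) = -0.36640, F(1.7) = 1.21210
z_2 = 1.70000 − 1.21210·(1.70000 − 1.60000) / (1.21210 − (-0.36640)) = 1.70000 − (0.12121)/(1.57850) = 1.62321
F(1.62321) = -0.02881
z_3 = 1.62321 − (-0.02881)·(1.62321 − 1.70000) / (-0.02881 − 1.21210) = 1.62321 − (0.00221)/(-1.24091) = 1.62499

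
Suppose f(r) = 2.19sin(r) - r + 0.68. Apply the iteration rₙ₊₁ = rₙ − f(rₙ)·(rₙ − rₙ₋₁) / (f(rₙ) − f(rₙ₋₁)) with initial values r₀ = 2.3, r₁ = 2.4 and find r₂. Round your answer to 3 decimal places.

f(2.3) = 0.01309, f(2.4) = -0.24074
r₂ = 2.40000 − (-0.24074)·(2.40000 − 2.30000) / (-0.24074 − 0.01309) = 2.40000 − (-0.02407)/(-0.25383) = 2.30516

2.305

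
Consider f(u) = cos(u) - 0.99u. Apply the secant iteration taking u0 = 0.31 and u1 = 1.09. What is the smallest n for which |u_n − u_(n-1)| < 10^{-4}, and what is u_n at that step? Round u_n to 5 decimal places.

n = 5, u_n = 0.74352

f(0.31) = 0.6454336, f(1.09) = -0.6166146
u2 = 1.0900000 − (-0.6166146)·(0.7800000)/(-1.2620482) = 0.7089057;  |Δ| = 0.3810943
f(0.7089057) = 0.0572581
u3 = 0.7089057 − 0.0572581·(-0.3810943)/(0.6738728) = 0.7412868;  |Δ| = 0.0323811
f(0.7412868) = 0.0037264
u4 = 0.7412868 − 0.0037264·(0.0323811)/(-0.0535318) = 0.7435408;  |Δ| = 0.0022541
f(0.7435408) = -0.0000291
u5 = 0.7435408 − (-0.0000291)·(0.0022541)/(-0.0037554) = 0.7435234;  |Δ| = 0.0000174
|u5 − u4| = 0.0000174 < 10^{-4}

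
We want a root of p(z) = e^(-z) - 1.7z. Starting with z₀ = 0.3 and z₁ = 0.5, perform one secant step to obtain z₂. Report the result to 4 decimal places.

0.3973

p(0.3) = 0.230818, p(0.5) = -0.243469
z₂ = 0.500000 − (-0.243469)·(0.500000 − 0.300000) / (-0.243469 − 0.230818) = 0.500000 − (-0.048694)/(-0.474288) = 0.397333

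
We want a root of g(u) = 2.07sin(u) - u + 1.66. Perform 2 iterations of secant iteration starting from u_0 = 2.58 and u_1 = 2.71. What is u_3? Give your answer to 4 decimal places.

g(2.58) = 0.182347, g(2.71) = -0.184082
u_2 = 2.710000 − (-0.184082)·(2.710000 − 2.580000) / (-0.184082 − 0.182347) = 2.710000 − (-0.023931)/(-0.366429) = 2.644692
g(2.644692) = 0.002083
u_3 = 2.644692 − 0.002083·(2.644692 − 2.710000) / (0.002083 − (-0.184082)) = 2.644692 − (-0.000136)/(0.186165) = 2.645423

2.6454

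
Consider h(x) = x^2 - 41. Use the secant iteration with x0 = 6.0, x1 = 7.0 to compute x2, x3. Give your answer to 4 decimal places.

h(6.0) = -5.000000, h(7.0) = 8.000000
x2 = 7.000000 − 8.000000·(7.000000 − 6.000000) / (8.000000 − (-5.000000)) = 7.000000 − (8.000000)/(13.000000) = 6.384615
h(6.384615) = -0.236686
x3 = 6.384615 − (-0.236686)·(6.384615 − 7.000000) / (-0.236686 − 8.000000) = 6.384615 − (0.145653)/(-8.236686) = 6.402299

6.3846, 6.4023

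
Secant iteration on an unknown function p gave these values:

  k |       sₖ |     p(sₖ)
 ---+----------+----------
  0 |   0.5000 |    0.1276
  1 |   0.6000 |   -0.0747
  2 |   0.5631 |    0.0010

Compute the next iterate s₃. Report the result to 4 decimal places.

s₃ = 0.5631 − 0.0010·(0.5631 − 0.6000) / (0.0010 − (-0.0747))
   = 0.5631 − (-0.000037)/(0.075700) = 0.563587

0.5636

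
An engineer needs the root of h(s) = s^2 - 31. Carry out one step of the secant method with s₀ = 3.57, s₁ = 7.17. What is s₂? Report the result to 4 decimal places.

h(3.57) = -18.255100, h(7.17) = 20.408900
s₂ = 7.170000 − 20.408900·(7.170000 − 3.570000) / (20.408900 − (-18.255100)) = 7.170000 − (73.472040)/(38.664000) = 5.269730

5.2697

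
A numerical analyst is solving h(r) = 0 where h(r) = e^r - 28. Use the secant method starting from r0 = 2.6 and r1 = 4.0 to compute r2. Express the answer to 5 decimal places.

3.09474

h(2.6) = -14.5362620, h(4.0) = 26.5981500
r2 = 4.0000000 − 26.5981500·(4.0000000 − 2.6000000) / (26.5981500 − (-14.5362620)) = 4.0000000 − (37.2374100)/(41.1344120) = 3.0947382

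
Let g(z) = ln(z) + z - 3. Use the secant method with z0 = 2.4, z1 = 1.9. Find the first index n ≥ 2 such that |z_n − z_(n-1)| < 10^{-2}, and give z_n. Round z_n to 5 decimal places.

n = 3, z_n = 2.20804

g(2.4) = 0.2754687, g(1.9) = -0.4581461
z2 = 1.9000000 − (-0.4581461)·(-0.5000000)/(-0.7336149) = 2.2122525;  |Δ| = 0.3122525
g(2.2122525) = 0.0062637
z3 = 2.2122525 − 0.0062637·(0.3122525)/(0.4644098) = 2.2080410;  |Δ| = 0.0042115
|z3 − z2| = 0.0042115 < 10^{-2}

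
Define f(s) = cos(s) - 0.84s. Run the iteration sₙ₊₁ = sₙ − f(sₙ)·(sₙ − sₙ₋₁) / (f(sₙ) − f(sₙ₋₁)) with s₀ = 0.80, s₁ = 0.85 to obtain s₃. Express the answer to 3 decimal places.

0.816

f(0.80) = 0.02471, f(0.85) = -0.05402
s₂ = 0.85000 − (-0.05402)·(0.85000 − 0.80000) / (-0.05402 − 0.02471) = 0.85000 − (-0.00270)/(-0.07872) = 0.81569
f(0.81569) = 0.00018
s₃ = 0.81569 − 0.00018·(0.81569 − 0.85000) / (0.00018 − (-0.05402)) = 0.81569 − (-0.00001)/(0.05420) = 0.81581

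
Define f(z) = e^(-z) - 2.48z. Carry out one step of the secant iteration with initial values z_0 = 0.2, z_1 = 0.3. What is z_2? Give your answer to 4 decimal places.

f(0.2) = 0.322731, f(0.3) = -0.003182
z_2 = 0.300000 − (-0.003182)·(0.300000 − 0.200000) / (-0.003182 − 0.322731) = 0.300000 − (-0.000318)/(-0.325913) = 0.299024

0.2990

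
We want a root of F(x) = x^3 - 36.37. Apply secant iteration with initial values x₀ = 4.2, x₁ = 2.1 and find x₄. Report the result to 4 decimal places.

3.2950

F(4.2) = 37.718000, F(2.1) = -27.109000
x₂ = 2.100000 − (-27.109000)·(2.100000 − 4.200000) / (-27.109000 − 37.718000) = 2.100000 − (56.928900)/(-64.827000) = 2.978167
F(2.978167) = -9.955224
x₃ = 2.978167 − (-9.955224)·(2.978167 − 2.100000) / (-9.955224 − (-27.109000)) = 2.978167 − (-8.742345)/(17.153776) = 3.487812
F(3.487812) = 6.058649
x₄ = 3.487812 − 6.058649·(3.487812 − 2.978167) / (6.058649 − (-9.955224)) = 3.487812 − (3.087763)/(16.013874) = 3.294994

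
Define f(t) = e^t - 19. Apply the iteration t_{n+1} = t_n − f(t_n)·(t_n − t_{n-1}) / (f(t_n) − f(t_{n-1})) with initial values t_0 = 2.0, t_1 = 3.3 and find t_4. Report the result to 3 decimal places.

2.947

f(2.0) = -11.61094, f(3.3) = 8.11264
t_2 = 3.30000 − 8.11264·(3.30000 − 2.00000) / (8.11264 − (-11.61094)) = 3.30000 − (10.54643)/(19.72358) = 2.76529
f(2.76529) = -3.11638
t_3 = 2.76529 − (-3.11638)·(2.76529 − 3.30000) / (-3.11638 − 8.11264) = 2.76529 − (1.66637)/(-11.22902) = 2.91369
f(2.91369) = -0.57541
t_4 = 2.91369 − (-0.57541)·(2.91369 − 2.76529) / (-0.57541 − (-3.11638)) = 2.91369 − (-0.08539)/(2.54098) = 2.94729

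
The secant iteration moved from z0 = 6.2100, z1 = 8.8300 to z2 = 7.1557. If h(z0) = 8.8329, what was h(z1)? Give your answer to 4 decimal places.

The secant line through (6.2100, 8.8329) and (8.8300, h(z1)) crosses zero at z2 = 7.1557.
So (6.2100, 8.8329), (8.8300, h(z1)), (7.1557, 0) are collinear:
h(z1) = 8.8329 · (8.8300 − 7.1557) / (6.2100 − 7.1557) = 8.8329 · (1.674300)/(-0.945700) = -15.638072

-15.6381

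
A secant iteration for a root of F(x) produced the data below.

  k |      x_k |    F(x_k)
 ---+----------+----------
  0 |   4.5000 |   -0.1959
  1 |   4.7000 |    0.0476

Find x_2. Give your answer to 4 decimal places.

x_2 = 4.7000 − 0.0476·(4.7000 − 4.5000) / (0.0476 − (-0.1959))
   = 4.7000 − (0.009520)/(0.243500) = 4.660903

4.6609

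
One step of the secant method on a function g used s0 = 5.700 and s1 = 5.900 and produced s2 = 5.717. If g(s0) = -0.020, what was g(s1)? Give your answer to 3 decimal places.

The secant line through (5.700, -0.020) and (5.900, g(s1)) crosses zero at s2 = 5.717.
So (5.700, -0.020), (5.900, g(s1)), (5.717, 0) are collinear:
g(s1) = -0.020 · (5.900 − 5.717) / (5.700 − 5.717) = -0.020 · (0.18300)/(-0.01700) = 0.21529

0.215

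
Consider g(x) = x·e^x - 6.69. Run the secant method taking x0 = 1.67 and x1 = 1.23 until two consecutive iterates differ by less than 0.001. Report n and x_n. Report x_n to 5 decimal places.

n = 5, x_n = 1.49709

g(1.67) = 2.1813202, g(1.23) = -2.4818877
x2 = 1.2300000 − (-2.4818877)·(-0.4400000)/(-4.6632079) = 1.4641801;  |Δ| = 0.2341801
g(1.4641801) = -0.3588901
x3 = 1.4641801 − (-0.3588901)·(0.2341801)/(2.1229976) = 1.5037680;  |Δ| = 0.0395879
g(1.5037680) = 0.0748624
x4 = 1.5037680 − 0.0748624·(0.0395879)/(0.4337525) = 1.4969354;  |Δ| = 0.0068326
g(1.4969354) = -0.0017291
x5 = 1.4969354 − (-0.0017291)·(-0.0068326)/(-0.0765916) = 1.4970897;  |Δ| = 0.0001543
|x5 − x4| = 0.0001543 < 0.001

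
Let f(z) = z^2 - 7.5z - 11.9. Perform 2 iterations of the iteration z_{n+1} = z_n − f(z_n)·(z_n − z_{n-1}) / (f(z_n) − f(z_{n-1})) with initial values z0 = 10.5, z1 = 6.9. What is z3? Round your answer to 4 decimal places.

8.9252

f(10.5) = 19.600000, f(6.9) = -16.040000
z2 = 6.900000 − (-16.040000)·(6.900000 − 10.500000) / (-16.040000 − 19.600000) = 6.900000 − (57.744000)/(-35.640000) = 8.520202
f(8.520202) = -3.207673
z3 = 8.520202 − (-3.207673)·(8.520202 − 6.900000) / (-3.207673 − (-16.040000)) = 8.520202 − (-5.197078)/(12.832327) = 8.925201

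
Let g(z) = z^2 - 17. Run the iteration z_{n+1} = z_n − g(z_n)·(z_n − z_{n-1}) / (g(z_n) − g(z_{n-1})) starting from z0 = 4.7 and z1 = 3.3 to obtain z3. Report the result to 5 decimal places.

4.12974

g(4.7) = 5.0900000, g(3.3) = -6.1100000
z2 = 3.3000000 − (-6.1100000)·(3.3000000 − 4.7000000) / (-6.1100000 − 5.0900000) = 3.3000000 − (8.5540000)/(-11.2000000) = 4.0637500
g(4.0637500) = -0.4859359
z3 = 4.0637500 − (-0.4859359)·(4.0637500 − 3.3000000) / (-0.4859359 − (-6.1100000)) = 4.0637500 − (-0.3711336)/(5.6240641) = 4.1297403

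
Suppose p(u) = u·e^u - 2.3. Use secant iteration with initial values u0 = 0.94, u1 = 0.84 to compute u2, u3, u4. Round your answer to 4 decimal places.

p(0.94) = 0.106383, p(0.84) = -0.354252
u2 = 0.840000 − (-0.354252)·(0.840000 − 0.940000) / (-0.354252 − 0.106383) = 0.840000 − (0.035425)/(-0.460634) = 0.916905
p(0.916905) = -0.006328
u3 = 0.916905 − (-0.006328)·(0.916905 − 0.840000) / (-0.006328 − (-0.354252)) = 0.916905 − (-0.000487)/(0.347924) = 0.918304
p(0.918304) = 0.000386
u4 = 0.918304 − 0.000386·(0.918304 − 0.916905) / (0.000386 − (-0.006328)) = 0.918304 − (0.000001)/(0.006714) = 0.918223

0.9169, 0.9183, 0.9182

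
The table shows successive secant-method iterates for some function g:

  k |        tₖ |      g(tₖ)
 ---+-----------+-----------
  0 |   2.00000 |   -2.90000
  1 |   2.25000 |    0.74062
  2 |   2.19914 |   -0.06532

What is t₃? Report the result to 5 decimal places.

2.20326

t₃ = 2.19914 − (-0.06532)·(2.19914 − 2.25000) / (-0.06532 − 0.74062)
   = 2.19914 − (0.0033222)/(-0.8059400) = 2.2032621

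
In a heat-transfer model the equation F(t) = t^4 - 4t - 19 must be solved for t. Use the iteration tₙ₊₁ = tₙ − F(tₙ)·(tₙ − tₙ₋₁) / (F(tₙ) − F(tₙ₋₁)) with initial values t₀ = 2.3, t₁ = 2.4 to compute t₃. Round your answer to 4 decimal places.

2.3048

F(2.3) = -0.215900, F(2.4) = 4.577600
t₂ = 2.400000 − 4.577600·(2.400000 − 2.300000) / (4.577600 − (-0.215900)) = 2.400000 − (0.457760)/(4.793500) = 2.304504
F(2.304504) = -0.014070
t₃ = 2.304504 − (-0.014070)·(2.304504 − 2.400000) / (-0.014070 − 4.577600) = 2.304504 − (0.001344)/(-4.591670) = 2.304797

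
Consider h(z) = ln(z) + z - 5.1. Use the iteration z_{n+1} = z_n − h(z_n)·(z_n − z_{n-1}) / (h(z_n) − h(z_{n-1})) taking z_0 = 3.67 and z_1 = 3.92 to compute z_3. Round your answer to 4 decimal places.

h(3.67) = -0.129808, h(3.92) = 0.186092
z_2 = 3.920000 − 0.186092·(3.920000 − 3.670000) / (0.186092 − (-0.129808)) = 3.920000 − (0.046523)/(0.315900) = 3.772729
h(3.772729) = 0.000528
z_3 = 3.772729 − 0.000528·(3.772729 − 3.920000) / (0.000528 − 0.186092) = 3.772729 − (-0.000078)/(-0.185564) = 3.772310

3.7723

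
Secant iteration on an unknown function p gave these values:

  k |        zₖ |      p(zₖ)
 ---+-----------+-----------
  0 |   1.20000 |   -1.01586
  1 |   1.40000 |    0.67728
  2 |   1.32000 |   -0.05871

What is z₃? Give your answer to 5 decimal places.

1.32638

z₃ = 1.32000 − (-0.05871)·(1.32000 − 1.40000) / (-0.05871 − 0.67728)
   = 1.32000 − (0.0046968)/(-0.7359900) = 1.3263816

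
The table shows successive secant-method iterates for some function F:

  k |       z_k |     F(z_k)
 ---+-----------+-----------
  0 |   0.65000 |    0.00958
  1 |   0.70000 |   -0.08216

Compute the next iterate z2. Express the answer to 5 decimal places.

z2 = 0.70000 − (-0.08216)·(0.70000 − 0.65000) / (-0.08216 − 0.00958)
   = 0.70000 − (-0.0041080)/(-0.0917400) = 0.6552213

0.65522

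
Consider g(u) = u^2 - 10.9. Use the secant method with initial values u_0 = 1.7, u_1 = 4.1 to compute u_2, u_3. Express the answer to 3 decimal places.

g(1.7) = -8.01000, g(4.1) = 5.91000
u_2 = 4.10000 − 5.91000·(4.10000 − 1.70000) / (5.91000 − (-8.01000)) = 4.10000 − (14.18400)/(13.92000) = 3.08103
g(3.08103) = -1.40723
u_3 = 3.08103 − (-1.40723)·(3.08103 − 4.10000) / (-1.40723 − 5.91000) = 3.08103 − (1.43392)/(-7.31723) = 3.27700

3.081, 3.277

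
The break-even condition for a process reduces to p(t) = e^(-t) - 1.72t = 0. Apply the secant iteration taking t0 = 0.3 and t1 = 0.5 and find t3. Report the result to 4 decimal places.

p(0.3) = 0.224818, p(0.5) = -0.253469
t2 = 0.500000 − (-0.253469)·(0.500000 − 0.300000) / (-0.253469 − 0.224818) = 0.500000 − (-0.050694)/(-0.478288) = 0.394010
p(0.394010) = -0.003349
t3 = 0.394010 − (-0.003349)·(0.394010 − 0.500000) / (-0.003349 − (-0.253469)) = 0.394010 − (0.000355)/(0.250120) = 0.392590

0.3926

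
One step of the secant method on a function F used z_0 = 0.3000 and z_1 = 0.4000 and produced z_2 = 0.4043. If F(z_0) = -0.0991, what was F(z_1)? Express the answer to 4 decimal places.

-0.0041

The secant line through (0.3000, -0.0991) and (0.4000, F(z_1)) crosses zero at z_2 = 0.4043.
So (0.3000, -0.0991), (0.4000, F(z_1)), (0.4043, 0) are collinear:
F(z_1) = -0.0991 · (0.4000 − 0.4043) / (0.3000 − 0.4043) = -0.0991 · (-0.004300)/(-0.104300) = -0.004086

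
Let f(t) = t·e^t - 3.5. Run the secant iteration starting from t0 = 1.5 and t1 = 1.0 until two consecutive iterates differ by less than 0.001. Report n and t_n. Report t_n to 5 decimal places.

n = 5, t_n = 1.13029

f(1.5) = 3.2225336, f(1.0) = -0.7817182
t2 = 1.0000000 − (-0.7817182)·(-0.5000000)/(-4.0042518) = 1.0976110;  |Δ| = 0.0976110
f(1.0976110) = -0.2104623
t3 = 1.0976110 − (-0.2104623)·(0.0976110)/(0.5712558) = 1.1335729;  |Δ| = 0.0359619
f(1.1335729) = 0.0217126
t4 = 1.1335729 − 0.0217126·(0.0359619)/(0.2321750) = 1.1302098;  |Δ| = 0.0033631
f(1.1302098) = -0.0005245
t5 = 1.1302098 − (-0.0005245)·(-0.0033631)/(-0.0222372) = 1.1302891;  |Δ| = 0.0000793
|t5 − t4| = 0.0000793 < 0.001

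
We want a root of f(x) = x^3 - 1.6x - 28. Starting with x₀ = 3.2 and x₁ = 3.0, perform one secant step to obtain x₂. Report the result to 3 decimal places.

3.213

f(3.2) = -0.35200, f(3.0) = -5.80000
x₂ = 3.00000 − (-5.80000)·(3.00000 − 3.20000) / (-5.80000 − (-0.35200)) = 3.00000 − (1.16000)/(-5.44800) = 3.21292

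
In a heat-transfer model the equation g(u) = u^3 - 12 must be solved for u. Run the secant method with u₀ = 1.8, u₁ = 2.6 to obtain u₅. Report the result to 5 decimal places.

2.28943

g(1.8) = -6.1680000, g(2.6) = 5.5760000
u₂ = 2.6000000 − 5.5760000·(2.6000000 − 1.8000000) / (5.5760000 − (-6.1680000)) = 2.6000000 − (4.4608000)/(11.7440000) = 2.2201635
g(2.2201635) = -1.0565346
u₃ = 2.2201635 − (-1.0565346)·(2.2201635 − 2.6000000) / (-1.0565346 − 5.5760000) = 2.2201635 − (0.4013104)/(-6.6325346) = 2.2806698
g(2.2806698) = -0.1371988
u₄ = 2.2806698 − (-0.1371988)·(2.2806698 − 2.2201635) / (-0.1371988 − (-1.0565346)) = 2.2806698 − (-0.0083014)/(0.9193359) = 2.2896996
g(2.2896996) = 0.0042637
u₅ = 2.2896996 − 0.0042637·(2.2896996 − 2.2806698) / (0.0042637 − (-0.1371988)) = 2.2896996 − (0.0000385)/(0.1414625) = 2.2894274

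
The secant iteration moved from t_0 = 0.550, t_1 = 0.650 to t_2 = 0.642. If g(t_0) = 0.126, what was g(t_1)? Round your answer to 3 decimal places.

The secant line through (0.550, 0.126) and (0.650, g(t_1)) crosses zero at t_2 = 0.642.
So (0.550, 0.126), (0.650, g(t_1)), (0.642, 0) are collinear:
g(t_1) = 0.126 · (0.650 − 0.642) / (0.550 − 0.642) = 0.126 · (0.00800)/(-0.09200) = -0.01096

-0.011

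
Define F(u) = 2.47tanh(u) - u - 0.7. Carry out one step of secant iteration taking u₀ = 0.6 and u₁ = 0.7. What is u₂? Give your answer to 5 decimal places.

0.56000

F(0.6) = 0.0265124, F(0.7) = 0.0927884
u₂ = 0.7000000 − 0.0927884·(0.7000000 − 0.6000000) / (0.0927884 − 0.0265124) = 0.7000000 − (0.0092788)/(0.0662760) = 0.5599969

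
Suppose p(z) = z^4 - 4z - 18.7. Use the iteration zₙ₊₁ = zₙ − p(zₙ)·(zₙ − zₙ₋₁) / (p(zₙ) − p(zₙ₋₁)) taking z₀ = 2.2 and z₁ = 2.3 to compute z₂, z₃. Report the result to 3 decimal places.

p(2.2) = -4.07440, p(2.3) = 0.08410
z₂ = 2.30000 − 0.08410·(2.30000 − 2.20000) / (0.08410 − (-4.07440)) = 2.30000 − (0.00841)/(4.15850) = 2.29798
p(2.29798) = -0.00611
z₃ = 2.29798 − (-0.00611)·(2.29798 − 2.30000) / (-0.00611 − 0.08410) = 2.29798 − (0.00001)/(-0.09021) = 2.29811

2.298, 2.298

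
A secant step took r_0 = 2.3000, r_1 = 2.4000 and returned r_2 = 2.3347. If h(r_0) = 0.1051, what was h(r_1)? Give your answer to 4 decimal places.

The secant line through (2.3000, 0.1051) and (2.4000, h(r_1)) crosses zero at r_2 = 2.3347.
So (2.3000, 0.1051), (2.4000, h(r_1)), (2.3347, 0) are collinear:
h(r_1) = 0.1051 · (2.4000 − 2.3347) / (2.3000 − 2.3347) = 0.1051 · (0.065300)/(-0.034700) = -0.197782

-0.1978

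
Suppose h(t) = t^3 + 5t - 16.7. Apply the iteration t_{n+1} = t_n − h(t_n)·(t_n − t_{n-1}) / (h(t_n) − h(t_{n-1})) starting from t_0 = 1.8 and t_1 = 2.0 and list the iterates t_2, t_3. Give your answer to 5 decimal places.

1.91793, 1.92128

h(1.8) = -1.8680000, h(2.0) = 1.3000000
t_2 = 2.0000000 − 1.3000000·(2.0000000 − 1.8000000) / (1.3000000 − (-1.8680000)) = 2.0000000 − (0.2600000)/(3.1680000) = 1.9179293
h(1.9179293) = -0.0553412
t_3 = 1.9179293 − (-0.0553412)·(1.9179293 − 2.0000000) / (-0.0553412 − 1.3000000) = 1.9179293 − (0.0045419)/(-1.3553412) = 1.9212804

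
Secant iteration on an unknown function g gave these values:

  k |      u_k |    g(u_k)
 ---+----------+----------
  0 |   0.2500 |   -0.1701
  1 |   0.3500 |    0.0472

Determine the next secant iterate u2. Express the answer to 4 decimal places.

u2 = 0.3500 − 0.0472·(0.3500 − 0.2500) / (0.0472 − (-0.1701))
   = 0.3500 − (0.004720)/(0.217300) = 0.328279

0.3283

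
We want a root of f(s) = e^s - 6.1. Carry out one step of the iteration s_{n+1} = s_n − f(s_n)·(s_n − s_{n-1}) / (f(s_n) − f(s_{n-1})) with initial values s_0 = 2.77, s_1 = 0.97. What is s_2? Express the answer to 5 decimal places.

f(2.77) = 9.8586340, f(0.97) = -3.4620555
s_2 = 0.9700000 − (-3.4620555)·(0.9700000 − 2.7700000) / (-3.4620555 − 9.8586340) = 0.9700000 − (6.2317000)/(-13.3206896) = 1.4378211

1.43782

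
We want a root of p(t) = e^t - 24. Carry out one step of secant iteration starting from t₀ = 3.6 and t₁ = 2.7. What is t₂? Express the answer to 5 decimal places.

3.07794

p(3.6) = 12.5982344, p(2.7) = -9.1202683
t₂ = 2.7000000 − (-9.1202683)·(2.7000000 − 3.6000000) / (-9.1202683 − 12.5982344) = 2.7000000 − (8.2082414)/(-21.7185027) = 3.0779377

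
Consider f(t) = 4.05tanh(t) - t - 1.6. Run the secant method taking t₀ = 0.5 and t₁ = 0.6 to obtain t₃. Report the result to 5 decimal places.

0.61339

f(0.5) = -0.2284255, f(0.6) = -0.0249493
t₂ = 0.6000000 − (-0.0249493)·(0.6000000 − 0.5000000) / (-0.0249493 − (-0.2284255)) = 0.6000000 − (-0.0024949)/(0.2034763) = 0.6122615
f(0.6122615) = -0.0021074
t₃ = 0.6122615 − (-0.0021074)·(0.6122615 − 0.6000000) / (-0.0021074 − (-0.0249493)) = 0.6122615 − (-0.0000258)/(0.0228419) = 0.6133927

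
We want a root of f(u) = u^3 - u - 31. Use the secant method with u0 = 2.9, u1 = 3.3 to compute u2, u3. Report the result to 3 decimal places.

3.241, 3.247

f(2.9) = -9.51100, f(3.3) = 1.63700
u2 = 3.30000 − 1.63700·(3.30000 − 2.90000) / (1.63700 − (-9.51100)) = 3.30000 − (0.65480)/(11.14800) = 3.24126
f(3.24126) = -0.18925
u3 = 3.24126 − (-0.18925)·(3.24126 − 3.30000) / (-0.18925 − 1.63700) = 3.24126 − (0.01112)/(-1.82625) = 3.24735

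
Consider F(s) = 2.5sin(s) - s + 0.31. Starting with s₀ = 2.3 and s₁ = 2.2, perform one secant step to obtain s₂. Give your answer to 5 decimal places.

2.25107

F(2.3) = -0.1257370, F(2.2) = 0.1312410
s₂ = 2.2000000 − 0.1312410·(2.2000000 − 2.3000000) / (0.1312410 − (-0.1257370)) = 2.2000000 − (-0.0131241)/(0.2569780) = 2.2510709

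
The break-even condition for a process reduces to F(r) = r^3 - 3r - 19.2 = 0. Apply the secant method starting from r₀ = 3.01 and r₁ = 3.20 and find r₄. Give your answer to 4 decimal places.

F(3.01) = -0.959099, F(3.20) = 3.968000
r₂ = 3.200000 − 3.968000·(3.200000 − 3.010000) / (3.968000 − (-0.959099)) = 3.200000 − (0.753920)/(4.927099) = 3.046985
F(3.046985) = -0.052388
r₃ = 3.046985 − (-0.052388)·(3.046985 − 3.200000) / (-0.052388 − 3.968000) = 3.046985 − (0.008016)/(-4.020388) = 3.048979
F(3.048979) = -0.002799
r₄ = 3.048979 − (-0.002799)·(3.048979 − 3.046985) / (-0.002799 − (-0.052388)) = 3.048979 − (-0.000006)/(0.049589) = 3.049091

3.0491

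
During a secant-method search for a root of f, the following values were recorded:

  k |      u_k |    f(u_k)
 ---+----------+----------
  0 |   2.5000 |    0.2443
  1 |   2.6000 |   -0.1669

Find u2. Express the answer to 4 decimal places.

2.5594

u2 = 2.6000 − (-0.1669)·(2.6000 − 2.5000) / (-0.1669 − 0.2443)
   = 2.6000 − (-0.016690)/(-0.411200) = 2.559411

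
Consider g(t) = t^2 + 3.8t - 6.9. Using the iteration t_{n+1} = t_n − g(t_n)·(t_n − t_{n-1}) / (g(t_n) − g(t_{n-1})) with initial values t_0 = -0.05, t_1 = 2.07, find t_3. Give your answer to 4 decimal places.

g(-0.05) = -7.087500, g(2.07) = 5.250900
t_2 = 2.070000 − 5.250900·(2.070000 − (-0.050000)) / (5.250900 − (-7.087500)) = 2.070000 − (11.131908)/(12.338400) = 1.167784
g(1.167784) = -1.098704
t_3 = 1.167784 − (-1.098704)·(1.167784 − 2.070000) / (-1.098704 − 5.250900) = 1.167784 − (0.991269)/(-6.349604) = 1.323899

1.3239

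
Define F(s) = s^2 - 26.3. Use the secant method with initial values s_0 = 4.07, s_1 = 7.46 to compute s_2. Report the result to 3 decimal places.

4.914

F(4.07) = -9.73510, F(7.46) = 29.35160
s_2 = 7.46000 − 29.35160·(7.46000 − 4.07000) / (29.35160 − (-9.73510)) = 7.46000 − (99.50192)/(39.08670) = 4.91433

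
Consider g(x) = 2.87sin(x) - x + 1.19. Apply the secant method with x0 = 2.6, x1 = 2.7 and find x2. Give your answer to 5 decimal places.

2.61969

g(2.6) = 0.0694889, g(2.7) = -0.2834197
x2 = 2.7000000 − (-0.2834197)·(2.7000000 − 2.6000000) / (-0.2834197 − 0.0694889) = 2.7000000 − (-0.0283420)/(-0.3529087) = 2.6196903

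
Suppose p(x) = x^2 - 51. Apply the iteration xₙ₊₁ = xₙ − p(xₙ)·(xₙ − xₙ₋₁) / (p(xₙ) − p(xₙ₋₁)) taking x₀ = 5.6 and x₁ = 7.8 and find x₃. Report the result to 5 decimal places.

p(5.6) = -19.6400000, p(7.8) = 9.8400000
x₂ = 7.8000000 − 9.8400000·(7.8000000 − 5.6000000) / (9.8400000 − (-19.6400000)) = 7.8000000 − (21.6480000)/(29.4800000) = 7.0656716
p(7.0656716) = -1.0762843
x₃ = 7.0656716 − (-1.0762843)·(7.0656716 − 7.8000000) / (-1.0762843 − 9.8400000) = 7.0656716 − (0.7903460)/(-10.9162843) = 7.1380723

7.13807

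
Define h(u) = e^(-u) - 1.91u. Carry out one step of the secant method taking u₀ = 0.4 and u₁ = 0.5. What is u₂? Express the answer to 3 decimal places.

0.363

h(0.4) = -0.09368, h(0.5) = -0.34847
u₂ = 0.50000 − (-0.34847)·(0.50000 − 0.40000) / (-0.34847 − (-0.09368)) = 0.50000 − (-0.03485)/(-0.25479) = 0.36323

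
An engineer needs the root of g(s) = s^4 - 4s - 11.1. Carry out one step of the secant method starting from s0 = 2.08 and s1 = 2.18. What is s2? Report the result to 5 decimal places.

g(2.08) = -0.7022630, g(2.18) = 2.7653058
s2 = 2.1800000 − 2.7653058·(2.1800000 − 2.0800000) / (2.7653058 − (-0.7022630)) = 2.1800000 − (0.2765306)/(3.4675688) = 2.1002523

2.10025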